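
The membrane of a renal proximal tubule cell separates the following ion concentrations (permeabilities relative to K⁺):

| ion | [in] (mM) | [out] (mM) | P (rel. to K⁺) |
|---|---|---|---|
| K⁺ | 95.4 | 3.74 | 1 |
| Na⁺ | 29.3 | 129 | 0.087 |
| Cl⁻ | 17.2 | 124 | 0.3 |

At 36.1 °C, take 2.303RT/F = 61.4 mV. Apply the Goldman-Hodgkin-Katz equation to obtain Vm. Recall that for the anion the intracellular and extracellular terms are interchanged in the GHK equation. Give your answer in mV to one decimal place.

-50.8 mV

Vm = 61.4 · log₁₀[(Σ P·[cation]ₒ + Σ P·[anion]ᵢ) / (Σ P·[cation]ᵢ + Σ P·[anion]ₒ)]
Numerator = 1×3.74 + 0.087×129 + 0.3×17.2 = 20.12
Denominator = 1×95.4 + 0.087×29.3 + 0.3×124 = 135.1
Vm = 61.4 · log₁₀(0.14889) = 61.4 × (-0.8271) = -50.79 mV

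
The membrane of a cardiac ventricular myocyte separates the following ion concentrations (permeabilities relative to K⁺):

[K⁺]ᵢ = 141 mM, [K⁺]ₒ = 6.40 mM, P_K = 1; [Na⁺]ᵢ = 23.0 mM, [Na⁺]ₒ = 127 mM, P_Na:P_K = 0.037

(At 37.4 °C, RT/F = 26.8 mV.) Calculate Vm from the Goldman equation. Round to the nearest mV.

Vm = 26.8 · ln[(Σ P·[cation]ₒ + Σ P·[anion]ᵢ) / (Σ P·[cation]ᵢ + Σ P·[anion]ₒ)]
Numerator = 1×6.40 + 0.037×127 = 11.1
Denominator = 1×141 + 0.037×23.0 = 141.9
Vm = 26.8 · ln(0.078244) = 26.8 × (-2.5479) = -68.28 mV

-68 mV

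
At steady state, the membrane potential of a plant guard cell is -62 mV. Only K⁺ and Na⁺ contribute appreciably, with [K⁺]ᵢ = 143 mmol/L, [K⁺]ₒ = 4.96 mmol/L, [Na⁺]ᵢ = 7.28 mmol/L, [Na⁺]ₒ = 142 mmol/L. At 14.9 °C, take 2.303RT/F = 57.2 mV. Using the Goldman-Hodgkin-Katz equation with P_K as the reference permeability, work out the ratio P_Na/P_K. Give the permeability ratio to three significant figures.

0.0483

Let α = P_Na/P_K. GHK: Vm = 57.2·log₁₀[(Kₒ + α·Naₒ)/(Kᵢ + α·Naᵢ)].
10^(Vm/57.2) = 10^(-62.0/57.2) = 0.08243
So 0.08243·(Kᵢ + α·Naᵢ) = Kₒ + α·Naₒ → α = (0.08243·143.0 − 4.96) / (142.0 − 0.08243·7.28)
α = (11.79 − 4.96) / (142.0 − 0.6001) = 6.827/141.4 = 0.04828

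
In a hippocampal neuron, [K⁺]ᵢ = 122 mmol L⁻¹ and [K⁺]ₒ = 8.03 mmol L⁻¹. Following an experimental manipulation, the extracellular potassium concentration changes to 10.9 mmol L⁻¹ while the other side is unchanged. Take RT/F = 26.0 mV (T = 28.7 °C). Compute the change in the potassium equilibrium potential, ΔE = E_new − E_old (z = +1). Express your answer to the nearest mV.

8 mV

E_old = (26.0/1)·ln(8.03/122) = -70.74 mV
E_new = (26.0/1)·ln(10.9/122) = -62.80 mV
ΔE = -62.80 − (-70.74) = 7.95 mV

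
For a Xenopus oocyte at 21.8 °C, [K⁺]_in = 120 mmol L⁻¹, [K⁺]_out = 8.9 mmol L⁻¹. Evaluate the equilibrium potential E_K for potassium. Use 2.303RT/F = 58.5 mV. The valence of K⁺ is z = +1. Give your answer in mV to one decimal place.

-66.1 mV

E = (58.5/z) · log₁₀([K⁺]_out/[K⁺]_in) with z = +1.
= (58.5/1) · log₁₀(8.9/120) = 58.50 · log₁₀(0.07417)
= 58.50 · (-1.1298) = -66.09 mV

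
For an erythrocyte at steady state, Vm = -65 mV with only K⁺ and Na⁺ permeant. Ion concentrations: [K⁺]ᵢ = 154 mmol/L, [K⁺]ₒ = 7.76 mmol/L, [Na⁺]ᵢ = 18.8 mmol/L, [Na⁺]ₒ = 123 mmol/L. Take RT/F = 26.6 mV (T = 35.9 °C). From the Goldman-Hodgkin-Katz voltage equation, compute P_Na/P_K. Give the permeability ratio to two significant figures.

0.046

Let α = P_Na/P_K. GHK: Vm = 26.6·ln[(Kₒ + α·Naₒ)/(Kᵢ + α·Naᵢ)].
e^(Vm/26.6) = e^(-65.0/26.6) = 0.086847
So 0.086847·(Kᵢ + α·Naᵢ) = Kₒ + α·Naₒ → α = (0.086847·154.0 − 7.76) / (123.0 − 0.086847·18.8)
α = (13.37 − 7.76) / (123.0 − 1.633) = 5.614/121.4 = 0.04626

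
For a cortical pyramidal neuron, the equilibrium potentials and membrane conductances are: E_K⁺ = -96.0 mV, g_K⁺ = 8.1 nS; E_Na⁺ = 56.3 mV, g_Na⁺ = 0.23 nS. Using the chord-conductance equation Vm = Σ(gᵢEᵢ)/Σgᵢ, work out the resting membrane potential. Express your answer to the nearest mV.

-92 mV

Σ gᵢEᵢ = 8.1·(-96.0) + 0.23·(56.3) = -764.65
Σ gᵢ = 8.1 + 0.23 = 8.33
Vm = -764.65 / 8.33 = -91.79 mV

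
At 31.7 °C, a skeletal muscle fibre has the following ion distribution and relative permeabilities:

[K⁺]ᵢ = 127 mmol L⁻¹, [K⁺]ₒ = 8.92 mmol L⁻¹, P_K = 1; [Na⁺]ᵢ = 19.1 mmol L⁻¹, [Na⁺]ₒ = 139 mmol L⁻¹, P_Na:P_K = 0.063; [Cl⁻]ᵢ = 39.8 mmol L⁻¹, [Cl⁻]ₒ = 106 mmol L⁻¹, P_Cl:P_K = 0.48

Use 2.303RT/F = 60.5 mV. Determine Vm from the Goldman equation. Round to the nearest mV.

Vm = 60.5 · log₁₀[(Σ P·[cation]ₒ + Σ P·[anion]ᵢ) / (Σ P·[cation]ᵢ + Σ P·[anion]ₒ)]
Numerator = 1×8.92 + 0.063×139 + 0.48×39.8 = 36.78
Denominator = 1×127 + 0.063×19.1 + 0.48×106 = 179.1
Vm = 60.5 · log₁₀(0.20538) = 60.5 × (-0.6874) = -41.59 mV

-42 mV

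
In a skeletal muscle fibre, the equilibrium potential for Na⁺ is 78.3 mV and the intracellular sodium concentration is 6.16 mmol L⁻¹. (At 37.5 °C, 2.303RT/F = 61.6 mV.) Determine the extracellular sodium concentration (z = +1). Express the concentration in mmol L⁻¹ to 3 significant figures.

Nernst: E = (61.6/1) · log₁₀([out]/[in]), so log₁₀([out]/[in]) = 78.3 × 1 / 61.6 = 1.2711.
[out]/[in] = 10^(1.2711) = 18.67.
[out] = 18.67 × 6.16 = 115 mmol L⁻¹.

115 mmol L⁻¹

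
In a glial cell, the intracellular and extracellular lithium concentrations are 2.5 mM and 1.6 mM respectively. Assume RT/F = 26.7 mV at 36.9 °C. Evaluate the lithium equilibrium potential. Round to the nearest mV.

E = (26.7/z) · ln([Li⁺]_out/[Li⁺]_in) with z = +1.
= (26.7/1) · ln(1.6/2.5) = 26.70 · ln(0.64)
= 26.70 · (-0.4463) = -11.92 mV

-12 mV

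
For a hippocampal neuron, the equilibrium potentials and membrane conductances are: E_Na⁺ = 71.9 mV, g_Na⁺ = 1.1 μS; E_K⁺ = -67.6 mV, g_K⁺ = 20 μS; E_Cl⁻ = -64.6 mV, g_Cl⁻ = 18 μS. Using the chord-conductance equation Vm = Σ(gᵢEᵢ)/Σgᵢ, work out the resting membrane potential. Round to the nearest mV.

-62 mV

Σ gᵢEᵢ = 1.1·(71.9) + 20·(-67.6) + 18·(-64.6) = -2435.71
Σ gᵢ = 1.1 + 20 + 18 = 39.1
Vm = -2435.71 / 39.1 = -62.29 mV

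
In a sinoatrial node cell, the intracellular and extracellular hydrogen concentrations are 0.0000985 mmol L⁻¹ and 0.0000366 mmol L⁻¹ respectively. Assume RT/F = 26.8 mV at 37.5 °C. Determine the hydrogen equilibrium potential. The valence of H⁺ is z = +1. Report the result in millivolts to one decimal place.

E = (26.8/z) · ln([H⁺]_out/[H⁺]_in) with z = +1.
= (26.8/1) · ln(0.0000366/0.0000985) = 26.80 · ln(0.3716)
= 26.80 · (-0.9900) = -26.53 mV

-26.5 mV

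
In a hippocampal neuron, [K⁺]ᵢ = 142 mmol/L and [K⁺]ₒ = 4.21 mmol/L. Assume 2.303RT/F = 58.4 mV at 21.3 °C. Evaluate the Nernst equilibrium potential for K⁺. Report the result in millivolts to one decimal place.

-89.2 mV

E = (58.4/z) · log₁₀([K⁺]_out/[K⁺]_in) with z = +1.
= (58.4/1) · log₁₀(4.21/142) = 58.40 · log₁₀(0.02965)
= 58.40 · (-1.5280) = -89.24 mV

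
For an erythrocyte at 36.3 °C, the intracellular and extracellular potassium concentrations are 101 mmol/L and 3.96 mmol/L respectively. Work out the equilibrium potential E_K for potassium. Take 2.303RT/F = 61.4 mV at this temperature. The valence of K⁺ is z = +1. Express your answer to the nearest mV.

-86 mV

E = (61.4/z) · log₁₀([K⁺]_out/[K⁺]_in) with z = +1.
= (61.4/1) · log₁₀(3.96/101) = 61.40 · log₁₀(0.03921)
= 61.40 · (-1.4066) = -86.37 mV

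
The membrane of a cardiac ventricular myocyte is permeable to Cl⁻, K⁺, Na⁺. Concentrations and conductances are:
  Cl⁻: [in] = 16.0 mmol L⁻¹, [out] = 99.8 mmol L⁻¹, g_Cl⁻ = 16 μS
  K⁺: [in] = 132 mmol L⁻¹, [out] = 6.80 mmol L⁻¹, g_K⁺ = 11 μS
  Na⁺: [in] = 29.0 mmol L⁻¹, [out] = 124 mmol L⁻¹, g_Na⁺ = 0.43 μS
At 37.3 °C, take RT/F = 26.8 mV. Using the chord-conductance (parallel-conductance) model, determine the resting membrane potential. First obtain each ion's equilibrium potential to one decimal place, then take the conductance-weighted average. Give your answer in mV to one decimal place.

-59.9 mV

E_Cl⁻ = (26.8/-1)·ln(99.8/16.0) = -49.1 mV
E_K⁺ = (26.8/1)·ln(6.80/132) = -79.5 mV
E_Na⁺ = (26.8/1)·ln(124/29.0) = 38.9 mV
Vm = (Σ gᵢEᵢ)/(Σ gᵢ) = (16·-49.1 + 11·-79.5 + 0.43·38.9) / (16 + 11 + 0.43)
= -1643.37 / 27.43 = -59.91 mV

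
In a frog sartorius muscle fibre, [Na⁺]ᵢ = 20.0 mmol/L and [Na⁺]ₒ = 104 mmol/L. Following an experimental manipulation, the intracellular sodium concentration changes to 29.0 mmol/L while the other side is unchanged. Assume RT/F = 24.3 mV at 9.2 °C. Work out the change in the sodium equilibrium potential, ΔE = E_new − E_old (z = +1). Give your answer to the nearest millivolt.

-9 mV

E_old = (24.3/1)·ln(104/20.0) = 40.06 mV
E_new = (24.3/1)·ln(104/29.0) = 31.03 mV
ΔE = 31.03 − (40.06) = -9.03 mV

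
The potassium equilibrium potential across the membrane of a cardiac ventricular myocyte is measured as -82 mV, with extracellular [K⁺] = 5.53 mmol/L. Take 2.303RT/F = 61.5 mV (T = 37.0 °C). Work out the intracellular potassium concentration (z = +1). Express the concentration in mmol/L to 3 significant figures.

Nernst: E = (61.5/1) · log₁₀([out]/[in]), so log₁₀([out]/[in]) = -82.0 × 1 / 61.5 = -1.3333.
[out]/[in] = 10^(-1.3333) = 0.04642.
[in] = 5.53 / 0.04642 = 119.1 mmol/L.

119 mmol/L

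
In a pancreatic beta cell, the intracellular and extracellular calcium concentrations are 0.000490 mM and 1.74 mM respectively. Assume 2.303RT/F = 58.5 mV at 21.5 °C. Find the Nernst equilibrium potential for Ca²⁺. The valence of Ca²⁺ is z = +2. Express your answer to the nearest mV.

104 mV

E = (58.5/z) · log₁₀([Ca²⁺]_out/[Ca²⁺]_in) with z = +2.
= (58.5/2) · log₁₀(1.74/0.000490) = 29.25 · log₁₀(3551)
= 29.25 · (3.5504) = 103.85 mV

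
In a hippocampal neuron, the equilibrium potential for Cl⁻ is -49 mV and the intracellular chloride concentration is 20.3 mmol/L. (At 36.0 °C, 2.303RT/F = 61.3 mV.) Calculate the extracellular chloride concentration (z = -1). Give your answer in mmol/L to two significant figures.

Nernst: E = (61.3/-1) · log₁₀([out]/[in]), so log₁₀([out]/[in]) = -49.0 × -1 / 61.3 = 0.7993.
[out]/[in] = 10^(0.7993) = 6.3.
[out] = 6.3 × 20.3 = 127.9 mmol/L.

130 mmol/L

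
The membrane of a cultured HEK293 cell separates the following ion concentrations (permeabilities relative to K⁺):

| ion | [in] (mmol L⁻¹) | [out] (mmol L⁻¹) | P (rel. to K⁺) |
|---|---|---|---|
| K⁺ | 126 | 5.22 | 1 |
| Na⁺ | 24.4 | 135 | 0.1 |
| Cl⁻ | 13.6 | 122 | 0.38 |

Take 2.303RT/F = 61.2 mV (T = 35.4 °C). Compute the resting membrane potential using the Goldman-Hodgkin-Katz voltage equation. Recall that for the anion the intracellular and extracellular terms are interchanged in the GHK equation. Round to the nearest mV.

-53 mV

Vm = 61.2 · log₁₀[(Σ P·[cation]ₒ + Σ P·[anion]ᵢ) / (Σ P·[cation]ᵢ + Σ P·[anion]ₒ)]
Numerator = 1×5.22 + 0.1×135 + 0.38×13.6 = 23.89
Denominator = 1×126 + 0.1×24.4 + 0.38×122 = 174.8
Vm = 61.2 · log₁₀(0.13666) = 61.2 × (-0.8644) = -52.90 mV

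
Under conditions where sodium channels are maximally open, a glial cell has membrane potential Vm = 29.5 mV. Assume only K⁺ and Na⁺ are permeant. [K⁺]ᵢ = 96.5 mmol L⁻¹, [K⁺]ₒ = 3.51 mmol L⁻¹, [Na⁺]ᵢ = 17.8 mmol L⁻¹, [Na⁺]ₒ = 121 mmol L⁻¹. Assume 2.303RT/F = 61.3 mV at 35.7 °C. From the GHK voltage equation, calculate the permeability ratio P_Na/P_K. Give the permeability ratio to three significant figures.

4.30

Let α = P_Na/P_K. GHK: Vm = 61.3·log₁₀[(Kₒ + α·Naₒ)/(Kᵢ + α·Naᵢ)].
10^(Vm/61.3) = 10^(29.5/61.3) = 3.0286
So 3.0286·(Kᵢ + α·Naᵢ) = Kₒ + α·Naₒ → α = (3.0286·96.5 − 3.51) / (121.0 − 3.0286·17.8)
α = (292.3 − 3.51) / (121.0 − 53.91) = 288.7/67.09 = 4.304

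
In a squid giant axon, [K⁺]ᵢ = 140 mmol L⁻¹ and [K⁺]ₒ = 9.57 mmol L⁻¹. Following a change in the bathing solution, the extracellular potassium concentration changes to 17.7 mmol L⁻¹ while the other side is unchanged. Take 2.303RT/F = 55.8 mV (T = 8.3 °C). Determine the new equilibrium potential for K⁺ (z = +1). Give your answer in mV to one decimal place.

After the shift: [K⁺]_out = 17.7, [K⁺]_in = 140 mmol L⁻¹.
E_new = (55.8/1)·log₁₀(17.7/140) = 55.80 · (-0.8982) = -50.12 mV

-50.1 mV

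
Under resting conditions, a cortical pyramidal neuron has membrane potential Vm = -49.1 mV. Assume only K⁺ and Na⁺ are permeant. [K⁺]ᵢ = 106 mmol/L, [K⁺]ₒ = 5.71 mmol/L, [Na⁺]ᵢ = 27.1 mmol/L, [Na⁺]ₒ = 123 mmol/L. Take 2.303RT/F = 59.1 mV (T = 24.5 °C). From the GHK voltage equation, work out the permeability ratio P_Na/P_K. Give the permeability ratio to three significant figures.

Let α = P_Na/P_K. GHK: Vm = 59.1·log₁₀[(Kₒ + α·Naₒ)/(Kᵢ + α·Naᵢ)].
10^(Vm/59.1) = 10^(-49.1/59.1) = 0.14764
So 0.14764·(Kᵢ + α·Naᵢ) = Kₒ + α·Naₒ → α = (0.14764·106.0 − 5.71) / (123.0 − 0.14764·27.1)
α = (15.65 − 5.71) / (123.0 − 4.001) = 9.94/119 = 0.08353

0.0835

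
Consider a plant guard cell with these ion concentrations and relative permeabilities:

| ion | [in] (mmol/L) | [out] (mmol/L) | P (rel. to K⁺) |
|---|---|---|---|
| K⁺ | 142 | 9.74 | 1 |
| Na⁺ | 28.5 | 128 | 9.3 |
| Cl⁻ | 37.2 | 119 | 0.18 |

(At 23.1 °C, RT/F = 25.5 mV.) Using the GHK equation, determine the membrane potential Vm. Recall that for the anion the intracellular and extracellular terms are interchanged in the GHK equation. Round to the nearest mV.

26 mV

Vm = 25.5 · ln[(Σ P·[cation]ₒ + Σ P·[anion]ᵢ) / (Σ P·[cation]ᵢ + Σ P·[anion]ₒ)]
Numerator = 1×9.74 + 9.3×128 + 0.18×37.2 = 1207
Denominator = 1×142 + 9.3×28.5 + 0.18×119 = 428.5
Vm = 25.5 · ln(2.8166) = 25.5 × (1.0355) = 26.41 mV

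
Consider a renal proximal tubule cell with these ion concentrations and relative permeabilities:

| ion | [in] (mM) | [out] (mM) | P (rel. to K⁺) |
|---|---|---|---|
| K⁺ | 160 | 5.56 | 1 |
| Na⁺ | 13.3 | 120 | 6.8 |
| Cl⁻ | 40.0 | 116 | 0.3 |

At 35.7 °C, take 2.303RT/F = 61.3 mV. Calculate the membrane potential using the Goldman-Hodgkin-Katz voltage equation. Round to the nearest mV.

29 mV

Vm = 61.3 · log₁₀[(Σ P·[cation]ₒ + Σ P·[anion]ᵢ) / (Σ P·[cation]ᵢ + Σ P·[anion]ₒ)]
Numerator = 1×5.56 + 6.8×120 + 0.3×40.0 = 833.6
Denominator = 1×160 + 6.8×13.3 + 0.3×116 = 285.2
Vm = 61.3 · log₁₀(2.9223) = 61.3 × (0.4657) = 28.55 mV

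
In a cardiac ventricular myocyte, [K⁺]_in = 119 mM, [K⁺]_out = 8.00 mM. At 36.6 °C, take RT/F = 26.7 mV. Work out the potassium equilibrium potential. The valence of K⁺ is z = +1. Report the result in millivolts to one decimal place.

-72.1 mV

E = (26.7/z) · ln([K⁺]_out/[K⁺]_in) with z = +1.
= (26.7/1) · ln(8.00/119) = 26.70 · ln(0.06723)
= 26.70 · (-2.6997) = -72.08 mV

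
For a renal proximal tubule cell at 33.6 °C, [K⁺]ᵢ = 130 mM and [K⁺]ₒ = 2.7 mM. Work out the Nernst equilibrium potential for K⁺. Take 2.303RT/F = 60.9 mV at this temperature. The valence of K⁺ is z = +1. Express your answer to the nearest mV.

-102 mV

E = (60.9/z) · log₁₀([K⁺]_out/[K⁺]_in) with z = +1.
= (60.9/1) · log₁₀(2.7/130) = 60.90 · log₁₀(0.02077)
= 60.90 · (-1.6826) = -102.47 mV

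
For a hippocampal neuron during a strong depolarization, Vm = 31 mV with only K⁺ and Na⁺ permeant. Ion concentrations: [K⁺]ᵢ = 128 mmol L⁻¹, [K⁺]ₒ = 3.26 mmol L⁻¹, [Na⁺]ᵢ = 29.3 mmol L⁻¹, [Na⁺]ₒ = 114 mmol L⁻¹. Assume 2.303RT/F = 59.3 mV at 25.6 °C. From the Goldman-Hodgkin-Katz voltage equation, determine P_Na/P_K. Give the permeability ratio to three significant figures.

25.9

Let α = P_Na/P_K. GHK: Vm = 59.3·log₁₀[(Kₒ + α·Naₒ)/(Kᵢ + α·Naᵢ)].
10^(Vm/59.3) = 10^(31.0/59.3) = 3.3325
So 3.3325·(Kᵢ + α·Naᵢ) = Kₒ + α·Naₒ → α = (3.3325·128.0 − 3.26) / (114.0 − 3.3325·29.3)
α = (426.6 − 3.26) / (114.0 − 97.64) = 423.3/16.36 = 25.88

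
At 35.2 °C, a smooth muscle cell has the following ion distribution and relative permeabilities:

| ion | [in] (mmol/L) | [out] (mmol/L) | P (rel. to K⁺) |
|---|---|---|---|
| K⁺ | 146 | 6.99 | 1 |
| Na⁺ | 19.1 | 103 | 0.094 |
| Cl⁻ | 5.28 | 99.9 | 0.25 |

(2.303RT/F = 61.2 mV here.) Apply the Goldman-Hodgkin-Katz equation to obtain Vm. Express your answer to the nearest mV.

Vm = 61.2 · log₁₀[(Σ P·[cation]ₒ + Σ P·[anion]ᵢ) / (Σ P·[cation]ᵢ + Σ P·[anion]ₒ)]
Numerator = 1×6.99 + 0.094×103 + 0.25×5.28 = 17.99
Denominator = 1×146 + 0.094×19.1 + 0.25×99.9 = 172.8
Vm = 61.2 · log₁₀(0.10414) = 61.2 × (-0.9824) = -60.12 mV

-60 mV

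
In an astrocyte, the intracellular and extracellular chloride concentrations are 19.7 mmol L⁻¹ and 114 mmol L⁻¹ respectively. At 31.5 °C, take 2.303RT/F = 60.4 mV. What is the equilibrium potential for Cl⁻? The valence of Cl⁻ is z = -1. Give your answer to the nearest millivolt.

E = (60.4/z) · log₁₀([Cl⁻]_out/[Cl⁻]_in) with z = -1.
For an anion, dividing by z = -1 reverses the sign.
= (60.4/-1) · log₁₀(114/19.7) = -60.40 · log₁₀(5.787)
= -60.40 · (0.7624) = -46.05 mV

-46 mV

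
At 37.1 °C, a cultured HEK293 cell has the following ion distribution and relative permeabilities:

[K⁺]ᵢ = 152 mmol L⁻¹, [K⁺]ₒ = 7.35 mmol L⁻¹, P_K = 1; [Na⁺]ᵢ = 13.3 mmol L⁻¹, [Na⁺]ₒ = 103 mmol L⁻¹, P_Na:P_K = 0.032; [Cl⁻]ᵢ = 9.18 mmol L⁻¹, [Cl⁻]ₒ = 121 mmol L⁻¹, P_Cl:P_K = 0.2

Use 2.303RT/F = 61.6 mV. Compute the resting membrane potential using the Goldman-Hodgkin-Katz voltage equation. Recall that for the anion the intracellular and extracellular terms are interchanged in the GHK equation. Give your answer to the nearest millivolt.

Vm = 61.6 · log₁₀[(Σ P·[cation]ₒ + Σ P·[anion]ᵢ) / (Σ P·[cation]ᵢ + Σ P·[anion]ₒ)]
Numerator = 1×7.35 + 0.032×103 + 0.2×9.18 = 12.48
Denominator = 1×152 + 0.032×13.3 + 0.2×121 = 176.6
Vm = 61.6 · log₁₀(0.070669) = 61.6 × (-1.1508) = -70.89 mV

-71 mV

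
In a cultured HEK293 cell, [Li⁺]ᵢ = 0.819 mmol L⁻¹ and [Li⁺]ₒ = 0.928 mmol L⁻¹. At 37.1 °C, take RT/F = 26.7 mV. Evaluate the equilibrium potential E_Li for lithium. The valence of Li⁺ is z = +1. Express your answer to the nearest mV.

3 mV

E = (26.7/z) · ln([Li⁺]_out/[Li⁺]_in) with z = +1.
= (26.7/1) · ln(0.928/0.819) = 26.70 · ln(1.133)
= 26.70 · (0.1249) = 3.34 mV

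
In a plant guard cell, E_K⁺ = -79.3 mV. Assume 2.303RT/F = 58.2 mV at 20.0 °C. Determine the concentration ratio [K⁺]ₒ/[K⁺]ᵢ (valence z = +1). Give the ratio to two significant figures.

log₁₀([out]/[in]) = E·z/(58.2) = -79.3 × 1 / 58.2 = -1.3625
[out]/[in] = 10^(-1.3625) = 0.0434

0.043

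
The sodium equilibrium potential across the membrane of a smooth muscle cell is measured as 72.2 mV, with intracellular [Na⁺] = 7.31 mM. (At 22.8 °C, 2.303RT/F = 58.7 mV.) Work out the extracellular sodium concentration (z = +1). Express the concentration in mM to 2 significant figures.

Nernst: E = (58.7/1) · log₁₀([out]/[in]), so log₁₀([out]/[in]) = 72.2 × 1 / 58.7 = 1.2300.
[out]/[in] = 10^(1.2300) = 16.98.
[out] = 16.98 × 7.31 = 124.1 mM.

120 mM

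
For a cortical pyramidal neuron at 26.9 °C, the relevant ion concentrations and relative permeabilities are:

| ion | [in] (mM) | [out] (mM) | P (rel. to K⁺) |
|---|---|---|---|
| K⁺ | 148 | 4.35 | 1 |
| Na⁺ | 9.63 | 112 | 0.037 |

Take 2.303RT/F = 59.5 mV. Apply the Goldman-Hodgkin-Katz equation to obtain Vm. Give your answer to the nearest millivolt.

Vm = 59.5 · log₁₀[(Σ P·[cation]ₒ + Σ P·[anion]ᵢ) / (Σ P·[cation]ᵢ + Σ P·[anion]ₒ)]
Numerator = 1×4.35 + 0.037×112 = 8.494
Denominator = 1×148 + 0.037×9.63 = 148.4
Vm = 59.5 · log₁₀(0.057254) = 59.5 × (-1.2422) = -73.91 mV

-74 mV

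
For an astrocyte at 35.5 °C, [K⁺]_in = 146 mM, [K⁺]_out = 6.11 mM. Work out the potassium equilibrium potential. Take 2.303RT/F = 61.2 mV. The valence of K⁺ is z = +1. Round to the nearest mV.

E = (61.2/z) · log₁₀([K⁺]_out/[K⁺]_in) with z = +1.
= (61.2/1) · log₁₀(6.11/146) = 61.20 · log₁₀(0.04185)
= 61.20 · (-1.3783) = -84.35 mV

-84 mV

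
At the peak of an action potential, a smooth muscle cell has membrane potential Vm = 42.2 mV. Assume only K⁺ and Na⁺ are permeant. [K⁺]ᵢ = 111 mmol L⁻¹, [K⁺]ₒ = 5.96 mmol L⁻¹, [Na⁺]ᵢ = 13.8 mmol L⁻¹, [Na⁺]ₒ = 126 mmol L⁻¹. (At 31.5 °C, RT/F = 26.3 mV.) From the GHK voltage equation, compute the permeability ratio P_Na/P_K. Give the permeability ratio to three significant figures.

9.53

Let α = P_Na/P_K. GHK: Vm = 26.3·ln[(Kₒ + α·Naₒ)/(Kᵢ + α·Naᵢ)].
e^(Vm/26.3) = e^(42.2/26.3) = 4.9757
So 4.9757·(Kᵢ + α·Naᵢ) = Kₒ + α·Naₒ → α = (4.9757·111.0 − 5.96) / (126.0 − 4.9757·13.8)
α = (552.3 − 5.96) / (126.0 − 68.66) = 546.3/57.34 = 9.529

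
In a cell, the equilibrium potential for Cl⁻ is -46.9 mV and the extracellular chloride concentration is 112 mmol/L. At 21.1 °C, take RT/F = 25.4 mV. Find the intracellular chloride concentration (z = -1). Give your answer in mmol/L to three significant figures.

17.7 mmol/L

Nernst: E = (25.4/-1) · ln([out]/[in]), so ln([out]/[in]) = -46.9 × -1 / 25.4 = 1.8465.
[out]/[in] = e^(1.8465) = 6.337.
[in] = 112 / 6.337 = 17.67 mmol/L.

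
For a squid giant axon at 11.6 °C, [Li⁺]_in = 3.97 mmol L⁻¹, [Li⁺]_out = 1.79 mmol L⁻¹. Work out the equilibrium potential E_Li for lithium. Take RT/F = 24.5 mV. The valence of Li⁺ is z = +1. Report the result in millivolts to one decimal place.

E = (24.5/z) · ln([Li⁺]_out/[Li⁺]_in) with z = +1.
= (24.5/1) · ln(1.79/3.97) = 24.50 · ln(0.4509)
= 24.50 · (-0.7966) = -19.52 mV

-19.5 mV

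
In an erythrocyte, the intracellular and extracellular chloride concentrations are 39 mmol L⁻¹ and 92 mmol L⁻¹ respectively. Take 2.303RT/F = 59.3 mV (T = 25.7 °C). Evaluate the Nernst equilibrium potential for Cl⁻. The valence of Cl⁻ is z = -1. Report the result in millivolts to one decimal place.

-22.1 mV

E = (59.3/z) · log₁₀([Cl⁻]_out/[Cl⁻]_in) with z = -1.
For an anion, dividing by z = -1 reverses the sign.
= (59.3/-1) · log₁₀(92/39) = -59.30 · log₁₀(2.359)
= -59.30 · (0.3727) = -22.10 mV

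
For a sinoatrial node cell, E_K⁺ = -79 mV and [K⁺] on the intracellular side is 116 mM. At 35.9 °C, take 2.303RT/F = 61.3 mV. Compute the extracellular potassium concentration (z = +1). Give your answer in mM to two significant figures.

Nernst: E = (61.3/1) · log₁₀([out]/[in]), so log₁₀([out]/[in]) = -79.0 × 1 / 61.3 = -1.2887.
[out]/[in] = 10^(-1.2887) = 0.05143.
[out] = 0.05143 × 116 = 5.966 mM.

6.0 mM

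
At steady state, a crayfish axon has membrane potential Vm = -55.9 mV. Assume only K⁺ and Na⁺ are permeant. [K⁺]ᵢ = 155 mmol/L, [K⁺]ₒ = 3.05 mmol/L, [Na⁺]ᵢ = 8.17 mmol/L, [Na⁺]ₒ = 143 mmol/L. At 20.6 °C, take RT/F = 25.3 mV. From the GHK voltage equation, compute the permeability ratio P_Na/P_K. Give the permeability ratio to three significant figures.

Let α = P_Na/P_K. GHK: Vm = 25.3·ln[(Kₒ + α·Naₒ)/(Kᵢ + α·Naᵢ)].
e^(Vm/25.3) = e^(-55.9/25.3) = 0.10976
So 0.10976·(Kᵢ + α·Naᵢ) = Kₒ + α·Naₒ → α = (0.10976·155.0 − 3.05) / (143.0 − 0.10976·8.17)
α = (17.01 − 3.05) / (143.0 − 0.8967) = 13.96/142.1 = 0.09825

0.0983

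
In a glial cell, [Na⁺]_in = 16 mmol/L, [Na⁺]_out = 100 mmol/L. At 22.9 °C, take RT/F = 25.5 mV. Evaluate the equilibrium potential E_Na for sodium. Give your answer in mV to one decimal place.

E = (25.5/z) · ln([Na⁺]_out/[Na⁺]_in) with z = +1.
= (25.5/1) · ln(100/16) = 25.50 · ln(6.25)
= 25.50 · (1.8326) = 46.73 mV

46.7 mV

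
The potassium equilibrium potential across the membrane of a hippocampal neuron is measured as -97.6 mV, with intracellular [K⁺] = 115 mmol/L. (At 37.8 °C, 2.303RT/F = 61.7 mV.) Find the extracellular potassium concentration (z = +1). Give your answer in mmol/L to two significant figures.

Nernst: E = (61.7/1) · log₁₀([out]/[in]), so log₁₀([out]/[in]) = -97.6 × 1 / 61.7 = -1.5818.
[out]/[in] = 10^(-1.5818) = 0.02619.
[out] = 0.02619 × 115 = 3.012 mmol/L.

3.0 mmol/L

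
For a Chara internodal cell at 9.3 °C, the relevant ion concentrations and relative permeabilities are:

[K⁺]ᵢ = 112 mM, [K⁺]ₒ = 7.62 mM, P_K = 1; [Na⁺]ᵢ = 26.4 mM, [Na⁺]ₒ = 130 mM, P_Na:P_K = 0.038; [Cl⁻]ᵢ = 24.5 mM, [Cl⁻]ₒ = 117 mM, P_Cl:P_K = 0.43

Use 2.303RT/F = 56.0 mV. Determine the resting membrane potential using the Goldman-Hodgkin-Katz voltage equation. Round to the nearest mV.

-48 mV

Vm = 56.0 · log₁₀[(Σ P·[cation]ₒ + Σ P·[anion]ᵢ) / (Σ P·[cation]ᵢ + Σ P·[anion]ₒ)]
Numerator = 1×7.62 + 0.038×130 + 0.43×24.5 = 23.09
Denominator = 1×112 + 0.038×26.4 + 0.43×117 = 163.3
Vm = 56.0 · log₁₀(0.14142) = 56.0 × (-0.8495) = -47.57 mV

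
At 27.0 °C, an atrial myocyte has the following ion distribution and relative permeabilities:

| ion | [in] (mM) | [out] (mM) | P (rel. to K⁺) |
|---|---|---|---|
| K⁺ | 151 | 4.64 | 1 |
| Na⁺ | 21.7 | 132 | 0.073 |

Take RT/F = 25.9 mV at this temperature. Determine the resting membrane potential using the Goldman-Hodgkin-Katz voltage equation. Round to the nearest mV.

Vm = 25.9 · ln[(Σ P·[cation]ₒ + Σ P·[anion]ᵢ) / (Σ P·[cation]ᵢ + Σ P·[anion]ₒ)]
Numerator = 1×4.64 + 0.073×132 = 14.28
Denominator = 1×151 + 0.073×21.7 = 152.6
Vm = 25.9 · ln(0.093562) = 25.9 × (-2.3691) = -61.36 mV

-61 mV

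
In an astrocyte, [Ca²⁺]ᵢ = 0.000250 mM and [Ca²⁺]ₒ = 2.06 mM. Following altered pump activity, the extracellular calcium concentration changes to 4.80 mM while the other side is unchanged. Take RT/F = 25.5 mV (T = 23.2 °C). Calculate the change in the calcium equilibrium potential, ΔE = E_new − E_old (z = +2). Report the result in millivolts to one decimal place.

10.8 mV

E_old = (25.5/2)·ln(2.06/0.000250) = 114.96 mV
E_new = (25.5/2)·ln(4.80/0.000250) = 125.75 mV
ΔE = 125.75 − (114.96) = 10.79 mV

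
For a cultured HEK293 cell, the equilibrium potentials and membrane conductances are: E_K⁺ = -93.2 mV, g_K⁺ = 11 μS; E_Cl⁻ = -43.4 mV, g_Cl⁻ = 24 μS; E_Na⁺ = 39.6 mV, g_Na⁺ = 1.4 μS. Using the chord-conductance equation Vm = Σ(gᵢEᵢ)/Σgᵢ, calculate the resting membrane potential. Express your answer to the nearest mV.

-55 mV

Σ gᵢEᵢ = 11·(-93.2) + 24·(-43.4) + 1.4·(39.6) = -2011.36
Σ gᵢ = 11 + 24 + 1.4 = 36.4
Vm = -2011.36 / 36.4 = -55.26 mV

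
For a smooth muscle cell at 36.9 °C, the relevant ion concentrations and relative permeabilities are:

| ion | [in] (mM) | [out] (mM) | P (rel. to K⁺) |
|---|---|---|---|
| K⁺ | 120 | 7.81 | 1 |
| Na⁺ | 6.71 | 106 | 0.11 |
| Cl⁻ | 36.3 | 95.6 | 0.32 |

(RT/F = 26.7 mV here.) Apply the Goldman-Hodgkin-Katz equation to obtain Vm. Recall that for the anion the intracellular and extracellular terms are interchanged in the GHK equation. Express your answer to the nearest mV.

Vm = 26.7 · ln[(Σ P·[cation]ₒ + Σ P·[anion]ᵢ) / (Σ P·[cation]ᵢ + Σ P·[anion]ₒ)]
Numerator = 1×7.81 + 0.11×106 + 0.32×36.3 = 31.09
Denominator = 1×120 + 0.11×6.71 + 0.32×95.6 = 151.3
Vm = 26.7 · ln(0.20542) = 26.7 × (-1.5827) = -42.26 mV

-42 mV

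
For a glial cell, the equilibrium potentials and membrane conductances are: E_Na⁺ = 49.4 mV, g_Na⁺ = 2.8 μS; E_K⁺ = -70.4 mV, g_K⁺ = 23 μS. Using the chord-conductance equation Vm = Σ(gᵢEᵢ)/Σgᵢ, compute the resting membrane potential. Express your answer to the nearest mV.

-57 mV

Σ gᵢEᵢ = 2.8·(49.4) + 23·(-70.4) = -1480.88
Σ gᵢ = 2.8 + 23 = 25.8
Vm = -1480.88 / 25.8 = -57.40 mV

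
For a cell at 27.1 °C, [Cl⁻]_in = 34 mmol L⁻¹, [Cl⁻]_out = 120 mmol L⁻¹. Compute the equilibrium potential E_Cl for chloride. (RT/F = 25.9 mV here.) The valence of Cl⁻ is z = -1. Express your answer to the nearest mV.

E = (25.9/z) · ln([Cl⁻]_out/[Cl⁻]_in) with z = -1.
For an anion, dividing by z = -1 reverses the sign.
= (25.9/-1) · ln(120/34) = -25.90 · ln(3.529)
= -25.90 · (1.2611) = -32.66 mV

-33 mV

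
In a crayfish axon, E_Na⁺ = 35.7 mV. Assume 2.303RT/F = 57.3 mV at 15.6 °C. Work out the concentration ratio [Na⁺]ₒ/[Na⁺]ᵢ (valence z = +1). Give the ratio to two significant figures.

4.2

log₁₀([out]/[in]) = E·z/(57.3) = 35.7 × 1 / 57.3 = 0.6230
[out]/[in] = 10^(0.6230) = 4.198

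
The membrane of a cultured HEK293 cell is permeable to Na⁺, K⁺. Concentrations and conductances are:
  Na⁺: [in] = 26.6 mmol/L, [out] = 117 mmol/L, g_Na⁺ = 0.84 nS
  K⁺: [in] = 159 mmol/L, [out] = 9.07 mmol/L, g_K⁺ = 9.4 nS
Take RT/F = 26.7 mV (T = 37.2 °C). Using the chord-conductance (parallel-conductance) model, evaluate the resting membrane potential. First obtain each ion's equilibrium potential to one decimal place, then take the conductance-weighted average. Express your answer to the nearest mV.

E_Na⁺ = (26.7/1)·ln(117/26.6) = 39.5 mV
E_K⁺ = (26.7/1)·ln(9.07/159) = -76.5 mV
Vm = (Σ gᵢEᵢ)/(Σ gᵢ) = (0.84·39.5 + 9.4·-76.5) / (0.84 + 9.4)
= -685.92 / 10.24 = -66.98 mV

-67 mV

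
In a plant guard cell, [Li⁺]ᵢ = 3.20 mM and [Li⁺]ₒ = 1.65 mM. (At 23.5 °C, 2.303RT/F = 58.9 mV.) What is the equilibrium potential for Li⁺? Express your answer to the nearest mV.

E = (58.9/z) · log₁₀([Li⁺]_out/[Li⁺]_in) with z = +1.
= (58.9/1) · log₁₀(1.65/3.20) = 58.90 · log₁₀(0.5156)
= 58.90 · (-0.2877) = -16.94 mV

-17 mV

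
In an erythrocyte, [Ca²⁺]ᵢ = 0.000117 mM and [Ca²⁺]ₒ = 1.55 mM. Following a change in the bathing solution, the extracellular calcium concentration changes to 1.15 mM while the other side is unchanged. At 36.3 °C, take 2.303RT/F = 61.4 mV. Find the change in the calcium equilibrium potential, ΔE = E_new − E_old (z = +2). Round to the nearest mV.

E_old = (61.4/2)·log₁₀(1.55/0.000117) = 126.55 mV
E_new = (61.4/2)·log₁₀(1.15/0.000117) = 122.57 mV
ΔE = 122.57 − (126.55) = -3.98 mV

-4 mV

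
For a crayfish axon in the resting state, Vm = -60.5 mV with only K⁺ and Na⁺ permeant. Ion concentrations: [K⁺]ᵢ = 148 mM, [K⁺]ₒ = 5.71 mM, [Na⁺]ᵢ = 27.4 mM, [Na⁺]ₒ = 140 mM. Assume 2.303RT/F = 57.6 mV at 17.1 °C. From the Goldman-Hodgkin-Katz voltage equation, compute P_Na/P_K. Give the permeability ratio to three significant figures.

0.0543

Let α = P_Na/P_K. GHK: Vm = 57.6·log₁₀[(Kₒ + α·Naₒ)/(Kᵢ + α·Naᵢ)].
10^(Vm/57.6) = 10^(-60.5/57.6) = 0.089054
So 0.089054·(Kᵢ + α·Naᵢ) = Kₒ + α·Naₒ → α = (0.089054·148.0 − 5.71) / (140.0 − 0.089054·27.4)
α = (13.18 − 5.71) / (140.0 − 2.44) = 7.47/137.6 = 0.0543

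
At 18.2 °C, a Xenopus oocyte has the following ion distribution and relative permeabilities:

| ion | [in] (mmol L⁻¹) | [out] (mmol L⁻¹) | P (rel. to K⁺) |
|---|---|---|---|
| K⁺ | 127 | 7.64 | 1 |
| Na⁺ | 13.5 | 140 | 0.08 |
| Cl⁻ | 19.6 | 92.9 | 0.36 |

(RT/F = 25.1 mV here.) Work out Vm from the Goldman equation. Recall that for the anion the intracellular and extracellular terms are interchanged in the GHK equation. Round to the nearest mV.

Vm = 25.1 · ln[(Σ P·[cation]ₒ + Σ P·[anion]ᵢ) / (Σ P·[cation]ᵢ + Σ P·[anion]ₒ)]
Numerator = 1×7.64 + 0.08×140 + 0.36×19.6 = 25.9
Denominator = 1×127 + 0.08×13.5 + 0.36×92.9 = 161.5
Vm = 25.1 · ln(0.16032) = 25.1 × (-1.8306) = -45.95 mV

-46 mV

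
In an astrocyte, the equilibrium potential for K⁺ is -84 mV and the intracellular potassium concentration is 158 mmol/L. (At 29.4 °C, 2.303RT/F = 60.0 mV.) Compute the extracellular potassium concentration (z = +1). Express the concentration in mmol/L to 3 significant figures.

Nernst: E = (60.0/1) · log₁₀([out]/[in]), so log₁₀([out]/[in]) = -84.0 × 1 / 60.0 = -1.4000.
[out]/[in] = 10^(-1.4000) = 0.03981.
[out] = 0.03981 × 158 = 6.29 mmol/L.

6.29 mmol/L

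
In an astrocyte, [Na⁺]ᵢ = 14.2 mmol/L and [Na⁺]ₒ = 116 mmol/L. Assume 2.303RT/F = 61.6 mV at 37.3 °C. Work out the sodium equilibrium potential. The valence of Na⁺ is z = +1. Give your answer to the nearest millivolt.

E = (61.6/z) · log₁₀([Na⁺]_out/[Na⁺]_in) with z = +1.
= (61.6/1) · log₁₀(116/14.2) = 61.60 · log₁₀(8.169)
= 61.60 · (0.9122) = 56.19 mV

56 mV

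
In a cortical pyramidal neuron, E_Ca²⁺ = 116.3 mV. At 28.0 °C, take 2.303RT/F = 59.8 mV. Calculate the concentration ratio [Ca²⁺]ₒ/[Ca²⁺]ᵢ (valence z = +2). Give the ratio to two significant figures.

7800

log₁₀([out]/[in]) = E·z/(59.8) = 116.3 × 2 / 59.8 = 3.8896
[out]/[in] = 10^(3.8896) = 7756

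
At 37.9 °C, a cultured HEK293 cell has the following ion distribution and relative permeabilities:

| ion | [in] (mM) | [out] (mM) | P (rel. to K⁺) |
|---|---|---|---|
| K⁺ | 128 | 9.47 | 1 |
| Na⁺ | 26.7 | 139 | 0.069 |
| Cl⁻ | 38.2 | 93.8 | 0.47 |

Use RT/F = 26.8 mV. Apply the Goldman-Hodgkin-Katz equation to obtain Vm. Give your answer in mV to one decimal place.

Vm = 26.8 · ln[(Σ P·[cation]ₒ + Σ P·[anion]ᵢ) / (Σ P·[cation]ᵢ + Σ P·[anion]ₒ)]
Numerator = 1×9.47 + 0.069×139 + 0.47×38.2 = 37.02
Denominator = 1×128 + 0.069×26.7 + 0.47×93.8 = 173.9
Vm = 26.8 · ln(0.21282) = 26.8 × (-1.5473) = -41.47 mV

-41.5 mV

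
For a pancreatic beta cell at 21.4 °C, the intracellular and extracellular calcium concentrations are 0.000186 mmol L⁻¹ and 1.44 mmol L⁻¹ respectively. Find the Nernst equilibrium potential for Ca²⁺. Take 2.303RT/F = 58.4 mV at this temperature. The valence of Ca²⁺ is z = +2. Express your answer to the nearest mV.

114 mV

E = (58.4/z) · log₁₀([Ca²⁺]_out/[Ca²⁺]_in) with z = +2.
= (58.4/2) · log₁₀(1.44/0.000186) = 29.20 · log₁₀(7742)
= 29.20 · (3.8888) = 113.55 mV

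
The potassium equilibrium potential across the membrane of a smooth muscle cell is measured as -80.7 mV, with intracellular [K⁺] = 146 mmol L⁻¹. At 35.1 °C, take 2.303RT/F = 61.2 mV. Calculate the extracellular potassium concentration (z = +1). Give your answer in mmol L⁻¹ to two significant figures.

Nernst: E = (61.2/1) · log₁₀([out]/[in]), so log₁₀([out]/[in]) = -80.7 × 1 / 61.2 = -1.3186.
[out]/[in] = 10^(-1.3186) = 0.04801.
[out] = 0.04801 × 146 = 7.01 mmol L⁻¹.

7.0 mmol L⁻¹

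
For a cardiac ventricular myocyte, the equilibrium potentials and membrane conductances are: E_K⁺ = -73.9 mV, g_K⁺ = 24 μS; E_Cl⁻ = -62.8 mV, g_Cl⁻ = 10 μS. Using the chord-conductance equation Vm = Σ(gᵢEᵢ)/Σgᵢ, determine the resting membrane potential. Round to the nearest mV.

Σ gᵢEᵢ = 24·(-73.9) + 10·(-62.8) = -2401.60
Σ gᵢ = 24 + 10 = 34
Vm = -2401.60 / 34 = -70.64 mV

-71 mV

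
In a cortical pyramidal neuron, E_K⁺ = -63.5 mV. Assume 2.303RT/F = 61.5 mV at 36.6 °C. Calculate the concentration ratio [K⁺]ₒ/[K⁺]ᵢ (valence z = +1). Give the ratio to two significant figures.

0.093

log₁₀([out]/[in]) = E·z/(61.5) = -63.5 × 1 / 61.5 = -1.0325
[out]/[in] = 10^(-1.0325) = 0.09279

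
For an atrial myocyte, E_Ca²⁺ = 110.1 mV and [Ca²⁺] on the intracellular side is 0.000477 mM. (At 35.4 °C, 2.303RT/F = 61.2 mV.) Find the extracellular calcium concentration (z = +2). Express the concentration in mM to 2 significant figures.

Nernst: E = (61.2/2) · log₁₀([out]/[in]), so log₁₀([out]/[in]) = 110.1 × 2 / 61.2 = 3.5980.
[out]/[in] = 10^(3.5980) = 3963.
[out] = 3963 × 0.000477 = 1.89 mM.

1.9 mM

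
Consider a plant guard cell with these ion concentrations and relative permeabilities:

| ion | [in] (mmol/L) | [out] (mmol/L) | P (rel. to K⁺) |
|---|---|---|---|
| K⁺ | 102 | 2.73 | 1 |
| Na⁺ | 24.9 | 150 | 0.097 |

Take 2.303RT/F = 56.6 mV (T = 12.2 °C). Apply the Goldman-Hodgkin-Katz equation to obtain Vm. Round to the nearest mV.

Vm = 56.6 · log₁₀[(Σ P·[cation]ₒ + Σ P·[anion]ᵢ) / (Σ P·[cation]ᵢ + Σ P·[anion]ₒ)]
Numerator = 1×2.73 + 0.097×150 = 17.28
Denominator = 1×102 + 0.097×24.9 = 104.4
Vm = 56.6 · log₁₀(0.16549) = 56.6 × (-0.7812) = -44.22 mV

-44 mV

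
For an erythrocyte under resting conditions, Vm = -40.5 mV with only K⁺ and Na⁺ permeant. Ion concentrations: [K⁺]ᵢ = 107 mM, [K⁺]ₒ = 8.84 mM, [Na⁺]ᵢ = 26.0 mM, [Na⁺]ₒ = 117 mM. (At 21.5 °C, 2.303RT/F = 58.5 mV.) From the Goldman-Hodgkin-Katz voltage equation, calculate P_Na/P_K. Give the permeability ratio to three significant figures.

0.115

Let α = P_Na/P_K. GHK: Vm = 58.5·log₁₀[(Kₒ + α·Naₒ)/(Kᵢ + α·Naᵢ)].
10^(Vm/58.5) = 10^(-40.5/58.5) = 0.20309
So 0.20309·(Kᵢ + α·Naᵢ) = Kₒ + α·Naₒ → α = (0.20309·107.0 − 8.84) / (117.0 − 0.20309·26.0)
α = (21.73 − 8.84) / (117.0 − 5.28) = 12.89/111.7 = 0.1154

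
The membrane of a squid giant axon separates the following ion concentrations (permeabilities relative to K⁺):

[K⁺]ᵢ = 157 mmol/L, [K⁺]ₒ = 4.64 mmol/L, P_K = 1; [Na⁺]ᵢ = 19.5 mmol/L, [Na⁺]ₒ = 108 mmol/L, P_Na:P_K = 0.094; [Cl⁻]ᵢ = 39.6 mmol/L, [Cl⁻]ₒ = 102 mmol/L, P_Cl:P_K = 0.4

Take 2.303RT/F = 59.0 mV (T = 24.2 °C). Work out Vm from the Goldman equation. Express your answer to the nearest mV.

-48 mV

Vm = 59.0 · log₁₀[(Σ P·[cation]ₒ + Σ P·[anion]ᵢ) / (Σ P·[cation]ᵢ + Σ P·[anion]ₒ)]
Numerator = 1×4.64 + 0.094×108 + 0.4×39.6 = 30.63
Denominator = 1×157 + 0.094×19.5 + 0.4×102 = 199.6
Vm = 59.0 · log₁₀(0.15344) = 59.0 × (-0.8141) = -48.03 mV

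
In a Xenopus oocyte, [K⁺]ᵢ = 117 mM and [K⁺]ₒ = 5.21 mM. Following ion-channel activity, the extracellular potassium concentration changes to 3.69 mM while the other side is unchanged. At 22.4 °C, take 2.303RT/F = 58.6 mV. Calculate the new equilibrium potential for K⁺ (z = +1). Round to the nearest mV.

After the shift: [K⁺]_out = 3.69, [K⁺]_in = 117 mM.
E_new = (58.6/1)·log₁₀(3.69/117) = 58.60 · (-1.5012) = -87.97 mV

-88 mV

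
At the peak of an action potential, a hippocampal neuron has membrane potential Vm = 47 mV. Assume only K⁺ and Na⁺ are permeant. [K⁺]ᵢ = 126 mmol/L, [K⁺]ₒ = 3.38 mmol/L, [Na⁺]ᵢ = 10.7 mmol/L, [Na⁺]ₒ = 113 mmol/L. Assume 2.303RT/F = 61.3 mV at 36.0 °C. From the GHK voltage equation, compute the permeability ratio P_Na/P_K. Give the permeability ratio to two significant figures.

15

Let α = P_Na/P_K. GHK: Vm = 61.3·log₁₀[(Kₒ + α·Naₒ)/(Kᵢ + α·Naᵢ)].
10^(Vm/61.3) = 10^(47.0/61.3) = 5.8441
So 5.8441·(Kᵢ + α·Naᵢ) = Kₒ + α·Naₒ → α = (5.8441·126.0 − 3.38) / (113.0 − 5.8441·10.7)
α = (736.4 − 3.38) / (113.0 − 62.53) = 733/50.47 = 14.52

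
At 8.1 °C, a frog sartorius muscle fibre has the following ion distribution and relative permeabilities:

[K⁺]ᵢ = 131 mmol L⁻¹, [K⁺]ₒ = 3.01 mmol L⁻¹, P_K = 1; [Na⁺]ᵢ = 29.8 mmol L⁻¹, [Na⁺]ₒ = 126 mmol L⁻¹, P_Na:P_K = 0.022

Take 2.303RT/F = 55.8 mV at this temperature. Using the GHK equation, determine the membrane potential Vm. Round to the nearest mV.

-76 mV

Vm = 55.8 · log₁₀[(Σ P·[cation]ₒ + Σ P·[anion]ᵢ) / (Σ P·[cation]ᵢ + Σ P·[anion]ₒ)]
Numerator = 1×3.01 + 0.022×126 = 5.782
Denominator = 1×131 + 0.022×29.8 = 131.7
Vm = 55.8 · log₁₀(0.043918) = 55.8 × (-1.3574) = -75.74 mV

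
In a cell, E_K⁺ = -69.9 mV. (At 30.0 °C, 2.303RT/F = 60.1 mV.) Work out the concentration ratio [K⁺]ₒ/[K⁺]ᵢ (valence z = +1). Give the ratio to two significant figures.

log₁₀([out]/[in]) = E·z/(60.1) = -69.9 × 1 / 60.1 = -1.1631
[out]/[in] = 10^(-1.1631) = 0.0687

0.069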